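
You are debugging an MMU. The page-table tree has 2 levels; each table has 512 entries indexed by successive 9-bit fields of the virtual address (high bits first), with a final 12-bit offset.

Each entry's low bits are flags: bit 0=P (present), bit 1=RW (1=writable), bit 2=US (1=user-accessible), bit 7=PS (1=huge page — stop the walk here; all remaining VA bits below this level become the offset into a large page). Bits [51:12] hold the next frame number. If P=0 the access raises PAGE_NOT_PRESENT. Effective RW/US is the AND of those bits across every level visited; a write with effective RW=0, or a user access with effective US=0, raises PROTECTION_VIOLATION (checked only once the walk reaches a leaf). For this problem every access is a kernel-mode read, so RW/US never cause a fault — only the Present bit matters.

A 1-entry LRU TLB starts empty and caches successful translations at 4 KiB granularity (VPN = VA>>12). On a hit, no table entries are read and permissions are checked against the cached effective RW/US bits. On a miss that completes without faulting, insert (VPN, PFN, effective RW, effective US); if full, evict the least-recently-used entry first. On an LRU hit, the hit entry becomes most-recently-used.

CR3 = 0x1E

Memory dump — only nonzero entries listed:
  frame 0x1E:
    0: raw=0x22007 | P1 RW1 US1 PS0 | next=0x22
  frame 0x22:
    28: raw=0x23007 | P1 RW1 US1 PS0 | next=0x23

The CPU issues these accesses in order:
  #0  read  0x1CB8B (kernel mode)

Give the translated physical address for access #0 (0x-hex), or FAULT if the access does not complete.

Trace:
#0 VA=0x1CB8B (r,kernel):
  L0 @0x1E[0] → 0x22007  P=1,RW=1,US=1,PS=0
  L1 @0x22[28] → 0x23007  P=1,RW=1,US=1,PS=0
  → PA=0x23B8B  (2 entries read)

Access #0 PA: 0x23B8B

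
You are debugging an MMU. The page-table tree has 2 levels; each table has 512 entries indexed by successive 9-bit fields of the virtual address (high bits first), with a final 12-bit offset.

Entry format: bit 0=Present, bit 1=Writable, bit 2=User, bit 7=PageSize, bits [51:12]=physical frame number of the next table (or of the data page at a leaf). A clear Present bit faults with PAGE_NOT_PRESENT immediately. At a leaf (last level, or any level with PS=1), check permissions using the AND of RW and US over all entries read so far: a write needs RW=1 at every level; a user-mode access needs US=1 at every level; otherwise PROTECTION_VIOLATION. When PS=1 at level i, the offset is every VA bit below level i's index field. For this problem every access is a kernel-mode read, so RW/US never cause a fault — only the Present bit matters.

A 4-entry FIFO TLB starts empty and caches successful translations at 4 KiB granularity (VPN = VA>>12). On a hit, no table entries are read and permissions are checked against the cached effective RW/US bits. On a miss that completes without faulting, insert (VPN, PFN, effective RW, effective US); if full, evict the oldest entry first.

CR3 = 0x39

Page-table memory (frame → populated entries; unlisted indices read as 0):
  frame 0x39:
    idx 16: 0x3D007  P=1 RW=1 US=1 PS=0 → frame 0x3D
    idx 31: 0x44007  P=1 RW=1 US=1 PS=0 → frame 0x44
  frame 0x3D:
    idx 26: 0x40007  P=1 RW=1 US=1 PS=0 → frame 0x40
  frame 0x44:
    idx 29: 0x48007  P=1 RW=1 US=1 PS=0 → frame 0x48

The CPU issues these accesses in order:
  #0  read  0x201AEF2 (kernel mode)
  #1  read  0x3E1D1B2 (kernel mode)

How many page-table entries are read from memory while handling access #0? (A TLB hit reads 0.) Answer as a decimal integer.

Per-access translation:
#0 VA=0x201AEF2 (r,kernel):
  L0 @0x39[16] → 0x3D007  P=1,RW=1,US=1,PS=0
  L1 @0x3D[26] → 0x40007  P=1,RW=1,US=1,PS=0
  → PA=0x40EF2  (2 entries read)
#1 VA=0x3E1D1B2 (r,kernel):
  L0 @0x39[31] → 0x44007  P=1,RW=1,US=1,PS=0
  L1 @0x44[29] → 0x48007  P=1,RW=1,US=1,PS=0
  → PA=0x481B2  (2 entries read)

Entries read for #0: 2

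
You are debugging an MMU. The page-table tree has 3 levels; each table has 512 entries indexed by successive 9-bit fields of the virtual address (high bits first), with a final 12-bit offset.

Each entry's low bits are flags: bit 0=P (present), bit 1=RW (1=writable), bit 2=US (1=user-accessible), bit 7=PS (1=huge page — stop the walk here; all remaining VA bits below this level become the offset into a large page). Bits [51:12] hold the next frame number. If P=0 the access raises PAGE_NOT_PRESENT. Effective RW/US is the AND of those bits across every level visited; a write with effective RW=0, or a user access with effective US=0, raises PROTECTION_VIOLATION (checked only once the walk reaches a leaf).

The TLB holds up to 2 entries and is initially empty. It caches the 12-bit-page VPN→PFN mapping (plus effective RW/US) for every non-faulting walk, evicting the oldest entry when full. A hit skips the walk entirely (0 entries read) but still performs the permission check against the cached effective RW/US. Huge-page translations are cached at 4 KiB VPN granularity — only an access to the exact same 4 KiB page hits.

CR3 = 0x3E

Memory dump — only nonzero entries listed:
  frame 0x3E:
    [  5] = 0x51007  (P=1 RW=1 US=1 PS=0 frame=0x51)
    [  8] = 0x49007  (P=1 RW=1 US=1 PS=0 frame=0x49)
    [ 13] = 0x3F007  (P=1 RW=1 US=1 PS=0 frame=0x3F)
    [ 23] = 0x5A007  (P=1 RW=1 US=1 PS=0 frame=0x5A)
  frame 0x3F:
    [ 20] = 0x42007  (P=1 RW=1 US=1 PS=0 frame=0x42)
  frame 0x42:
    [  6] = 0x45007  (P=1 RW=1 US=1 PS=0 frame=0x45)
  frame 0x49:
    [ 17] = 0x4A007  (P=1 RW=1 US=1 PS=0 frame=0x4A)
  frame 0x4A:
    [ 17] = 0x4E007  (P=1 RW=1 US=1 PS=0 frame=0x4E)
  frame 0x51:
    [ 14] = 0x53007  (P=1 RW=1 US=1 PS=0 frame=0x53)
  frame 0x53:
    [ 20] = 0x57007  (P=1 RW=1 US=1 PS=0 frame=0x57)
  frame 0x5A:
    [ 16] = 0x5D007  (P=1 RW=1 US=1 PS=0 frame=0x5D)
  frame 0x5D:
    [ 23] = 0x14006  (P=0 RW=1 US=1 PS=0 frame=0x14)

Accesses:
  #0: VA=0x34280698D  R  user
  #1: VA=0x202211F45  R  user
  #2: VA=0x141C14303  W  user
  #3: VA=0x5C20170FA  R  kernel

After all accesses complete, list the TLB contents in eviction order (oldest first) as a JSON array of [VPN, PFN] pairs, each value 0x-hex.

Trace:
#0 VA=0x34280698D (r,user):
  lvl0: tbl 0x3E, slot 13 ⇒ 0x3F007 (P1/RW1/US1/PS0)
  lvl1: tbl 0x3F, slot 20 ⇒ 0x42007 (P1/RW1/US1/PS0)
  lvl2: tbl 0x42, slot 6 ⇒ 0x45007 (P1/RW1/US1/PS0)
  → PA=0x4598D  (3 entries read)
#1 VA=0x202211F45 (r,user):
  lvl0: tbl 0x3E, slot 8 ⇒ 0x49007 (P1/RW1/US1/PS0)
  lvl1: tbl 0x49, slot 17 ⇒ 0x4A007 (P1/RW1/US1/PS0)
  lvl2: tbl 0x4A, slot 17 ⇒ 0x4E007 (P1/RW1/US1/PS0)
  → PA=0x4EF45  (3 entries read)
#2 VA=0x141C14303 (w,user):
  lvl0: tbl 0x3E, slot 5 ⇒ 0x51007 (P1/RW1/US1/PS0)
  lvl1: tbl 0x51, slot 14 ⇒ 0x53007 (P1/RW1/US1/PS0)
  lvl2: tbl 0x53, slot 20 ⇒ 0x57007 (P1/RW1/US1/PS0)
  → PA=0x57303  (3 entries read)
#3 VA=0x5C20170FA (r,kernel):
  lvl0: tbl 0x3E, slot 23 ⇒ 0x5A007 (P1/RW1/US1/PS0)
  lvl1: tbl 0x5A, slot 16 ⇒ 0x5D007 (P1/RW1/US1/PS0)
  lvl2: tbl 0x5D, slot 23 ⇒ 0x14006 (P0/RW1/US1/PS0)
  ✗ PAGE_NOT_PRESENT  [3 reads]

TLB: [["0x202211", "0x4E"], ["0x141C14", "0x57"]]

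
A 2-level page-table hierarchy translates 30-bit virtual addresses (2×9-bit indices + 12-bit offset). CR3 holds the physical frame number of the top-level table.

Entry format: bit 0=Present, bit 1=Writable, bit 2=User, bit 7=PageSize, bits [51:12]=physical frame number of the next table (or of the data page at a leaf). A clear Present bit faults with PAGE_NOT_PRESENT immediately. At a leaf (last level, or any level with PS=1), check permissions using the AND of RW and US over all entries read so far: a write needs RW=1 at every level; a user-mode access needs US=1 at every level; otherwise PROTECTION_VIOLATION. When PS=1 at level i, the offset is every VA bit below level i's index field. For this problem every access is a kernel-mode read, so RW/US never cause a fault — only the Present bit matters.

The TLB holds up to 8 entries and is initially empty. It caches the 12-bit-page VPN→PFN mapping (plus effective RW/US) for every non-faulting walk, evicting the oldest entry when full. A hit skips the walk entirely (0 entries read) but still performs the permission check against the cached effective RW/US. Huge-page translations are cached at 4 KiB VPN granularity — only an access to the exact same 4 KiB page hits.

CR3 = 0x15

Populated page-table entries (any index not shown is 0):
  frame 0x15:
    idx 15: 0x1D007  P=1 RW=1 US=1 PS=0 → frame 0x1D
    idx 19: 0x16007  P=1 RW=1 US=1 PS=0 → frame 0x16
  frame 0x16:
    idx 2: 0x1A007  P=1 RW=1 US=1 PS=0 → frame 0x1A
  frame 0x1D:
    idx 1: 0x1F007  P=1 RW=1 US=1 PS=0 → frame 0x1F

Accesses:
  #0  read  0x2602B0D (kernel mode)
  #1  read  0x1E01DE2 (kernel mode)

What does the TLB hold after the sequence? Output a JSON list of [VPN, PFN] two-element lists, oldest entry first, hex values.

Walk each access:
#0 VA=0x2602B0D (r,kernel):
  [0] read 0x15 idx=19: raw=0x16007 flags P=1 W=1 U=1 S=0
  [1] read 0x16 idx=2: raw=0x1A007 flags P=1 W=1 U=1 S=0
  → PA=0x1AB0D  (2 entries read)
#1 VA=0x1E01DE2 (r,kernel):
  [0] read 0x15 idx=15: raw=0x1D007 flags P=1 W=1 U=1 S=0
  [1] read 0x1D idx=1: raw=0x1F007 flags P=1 W=1 U=1 S=0
  → PA=0x1FDE2  (2 entries read)

TLB: [["0x2602", "0x1A"], ["0x1E01", "0x1F"]]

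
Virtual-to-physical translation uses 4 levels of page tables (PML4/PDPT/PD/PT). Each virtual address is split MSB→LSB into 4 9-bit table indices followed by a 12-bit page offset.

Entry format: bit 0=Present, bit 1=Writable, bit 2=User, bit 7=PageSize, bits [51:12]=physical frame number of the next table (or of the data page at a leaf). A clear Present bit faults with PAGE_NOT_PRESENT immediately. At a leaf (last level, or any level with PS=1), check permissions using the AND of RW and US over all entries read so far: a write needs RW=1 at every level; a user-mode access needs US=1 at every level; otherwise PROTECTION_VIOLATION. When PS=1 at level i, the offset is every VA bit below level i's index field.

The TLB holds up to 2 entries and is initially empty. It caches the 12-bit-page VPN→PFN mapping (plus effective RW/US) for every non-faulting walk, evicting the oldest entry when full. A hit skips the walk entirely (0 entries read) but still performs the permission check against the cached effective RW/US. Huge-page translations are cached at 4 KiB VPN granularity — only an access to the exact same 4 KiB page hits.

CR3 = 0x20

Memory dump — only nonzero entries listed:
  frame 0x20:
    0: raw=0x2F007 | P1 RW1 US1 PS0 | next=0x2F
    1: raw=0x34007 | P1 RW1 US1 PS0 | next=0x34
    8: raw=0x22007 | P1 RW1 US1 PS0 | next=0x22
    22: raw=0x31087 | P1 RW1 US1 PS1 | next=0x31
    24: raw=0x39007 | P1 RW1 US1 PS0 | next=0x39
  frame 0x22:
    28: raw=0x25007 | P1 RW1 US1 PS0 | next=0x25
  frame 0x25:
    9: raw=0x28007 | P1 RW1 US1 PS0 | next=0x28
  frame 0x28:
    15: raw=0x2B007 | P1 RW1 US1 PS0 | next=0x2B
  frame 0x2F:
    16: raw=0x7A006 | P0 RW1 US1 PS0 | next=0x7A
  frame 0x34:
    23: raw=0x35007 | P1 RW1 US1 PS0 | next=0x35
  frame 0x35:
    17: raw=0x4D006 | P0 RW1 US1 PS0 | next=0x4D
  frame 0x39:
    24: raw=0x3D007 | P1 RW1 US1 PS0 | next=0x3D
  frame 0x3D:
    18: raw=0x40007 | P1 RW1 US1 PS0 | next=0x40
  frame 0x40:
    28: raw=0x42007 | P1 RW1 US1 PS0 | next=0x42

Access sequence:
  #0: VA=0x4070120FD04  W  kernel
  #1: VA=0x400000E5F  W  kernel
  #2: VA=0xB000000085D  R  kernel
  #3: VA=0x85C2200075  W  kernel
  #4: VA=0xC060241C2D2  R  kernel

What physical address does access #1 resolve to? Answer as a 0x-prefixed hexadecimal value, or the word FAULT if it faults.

Walk each access:
#0 VA=0x4070120FD04 (w,kernel):
  L0: frame=0x20 idx=8 entry=0x22007 [P=1 RW=1 US=1 PS=0]
  L1: frame=0x22 idx=28 entry=0x25007 [P=1 RW=1 US=1 PS=0]
  L2: frame=0x25 idx=9 entry=0x28007 [P=1 RW=1 US=1 PS=0]
  L3: frame=0x28 idx=15 entry=0x2B007 [P=1 RW=1 US=1 PS=0]
  ⇒ phys 0x2BD04  [4 reads]
#1 VA=0x400000E5F (w,kernel):
  L0: frame=0x20 idx=0 entry=0x2F007 [P=1 RW=1 US=1 PS=0]
  L1: frame=0x2F idx=16 entry=0x7A006 [P=0 RW=1 US=1 PS=0]
  ⇒ fault: PAGE_NOT_PRESENT  — 2 lookups
#2 VA=0xB000000085D (r,kernel):
  L0: frame=0x20 idx=22 entry=0x31087 [P=1 RW=1 US=1 PS=1]
  ⇒ phys 0x3185D (huge @L0)  [1 reads]
#3 VA=0x85C2200075 (w,kernel):
  L0: frame=0x20 idx=1 entry=0x34007 [P=1 RW=1 US=1 PS=0]
  L1: frame=0x34 idx=23 entry=0x35007 [P=1 RW=1 US=1 PS=0]
  L2: frame=0x35 idx=17 entry=0x4D006 [P=0 RW=1 US=1 PS=0]
  ⇒ fault: PAGE_NOT_PRESENT  — 3 lookups
#4 VA=0xC060241C2D2 (r,kernel):
  L0: frame=0x20 idx=24 entry=0x39007 [P=1 RW=1 US=1 PS=0]
  L1: frame=0x39 idx=24 entry=0x3D007 [P=1 RW=1 US=1 PS=0]
  L2: frame=0x3D idx=18 entry=0x40007 [P=1 RW=1 US=1 PS=0]
  L3: frame=0x40 idx=28 entry=0x42007 [P=1 RW=1 US=1 PS=0]
  ⇒ phys 0x422D2  [4 reads]

Access #1 PA: FAULT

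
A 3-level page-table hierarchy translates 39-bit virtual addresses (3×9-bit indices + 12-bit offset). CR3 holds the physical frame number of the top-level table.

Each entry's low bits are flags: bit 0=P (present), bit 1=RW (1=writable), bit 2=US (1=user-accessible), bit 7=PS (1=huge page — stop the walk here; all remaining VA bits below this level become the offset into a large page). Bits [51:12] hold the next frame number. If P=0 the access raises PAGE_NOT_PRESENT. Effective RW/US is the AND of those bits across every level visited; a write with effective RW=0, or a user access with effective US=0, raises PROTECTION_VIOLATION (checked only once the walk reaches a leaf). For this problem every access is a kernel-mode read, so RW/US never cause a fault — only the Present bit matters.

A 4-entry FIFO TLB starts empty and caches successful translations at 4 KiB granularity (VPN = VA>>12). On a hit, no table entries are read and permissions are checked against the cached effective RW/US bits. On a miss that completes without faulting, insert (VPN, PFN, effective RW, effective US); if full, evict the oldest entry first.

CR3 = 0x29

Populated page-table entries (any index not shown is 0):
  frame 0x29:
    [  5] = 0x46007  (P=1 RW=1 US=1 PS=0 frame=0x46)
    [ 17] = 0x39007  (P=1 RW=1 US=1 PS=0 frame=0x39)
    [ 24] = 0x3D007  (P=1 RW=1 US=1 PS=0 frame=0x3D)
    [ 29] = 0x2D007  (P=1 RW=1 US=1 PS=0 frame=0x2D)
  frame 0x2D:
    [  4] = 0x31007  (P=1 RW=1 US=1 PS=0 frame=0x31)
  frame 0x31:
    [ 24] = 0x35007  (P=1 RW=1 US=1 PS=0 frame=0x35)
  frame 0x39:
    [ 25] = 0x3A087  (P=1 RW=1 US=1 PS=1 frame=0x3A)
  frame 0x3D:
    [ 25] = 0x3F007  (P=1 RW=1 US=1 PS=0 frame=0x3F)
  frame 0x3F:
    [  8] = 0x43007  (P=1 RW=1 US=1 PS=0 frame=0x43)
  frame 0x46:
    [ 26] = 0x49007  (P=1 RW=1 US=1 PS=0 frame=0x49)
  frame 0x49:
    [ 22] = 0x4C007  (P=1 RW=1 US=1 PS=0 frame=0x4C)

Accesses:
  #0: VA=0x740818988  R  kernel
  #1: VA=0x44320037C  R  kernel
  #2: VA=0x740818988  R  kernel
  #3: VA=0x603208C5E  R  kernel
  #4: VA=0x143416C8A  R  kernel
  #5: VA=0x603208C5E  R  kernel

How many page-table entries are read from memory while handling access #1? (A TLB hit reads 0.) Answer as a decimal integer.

Per-access translation:
#0 VA=0x740818988 (r,kernel):
  [0] read 0x29 idx=29: raw=0x2D007 flags P=1 W=1 U=1 S=0
  [1] read 0x2D idx=4: raw=0x31007 flags P=1 W=1 U=1 S=0
  [2] read 0x31 idx=24: raw=0x35007 flags P=1 W=1 U=1 S=0
  ⇒ phys 0x35988  [3 reads]
#1 VA=0x44320037C (r,kernel):
  [0] read 0x29 idx=17: raw=0x39007 flags P=1 W=1 U=1 S=0
  [1] read 0x39 idx=25: raw=0x3A087 flags P=1 W=1 U=1 S=1
  ⇒ phys 0x3A37C (huge @L1)  [2 reads]
#2 VA=0x740818988 (r,kernel):
  TLB hit vpn=0x740818 → PA=0x35988
#3 VA=0x603208C5E (r,kernel):
  [0] read 0x29 idx=24: raw=0x3D007 flags P=1 W=1 U=1 S=0
  [1] read 0x3D idx=25: raw=0x3F007 flags P=1 W=1 U=1 S=0
  [2] read 0x3F idx=8: raw=0x43007 flags P=1 W=1 U=1 S=0
  ⇒ phys 0x43C5E  [3 reads]
#4 VA=0x143416C8A (r,kernel):
  [0] read 0x29 idx=5: raw=0x46007 flags P=1 W=1 U=1 S=0
  [1] read 0x46 idx=26: raw=0x49007 flags P=1 W=1 U=1 S=0
  [2] read 0x49 idx=22: raw=0x4C007 flags P=1 W=1 U=1 S=0
  ⇒ phys 0x4CC8A  [3 reads]
#5 VA=0x603208C5E (r,kernel):
  TLB hit vpn=0x603208 → PA=0x43C5E

Entries read for #1: 2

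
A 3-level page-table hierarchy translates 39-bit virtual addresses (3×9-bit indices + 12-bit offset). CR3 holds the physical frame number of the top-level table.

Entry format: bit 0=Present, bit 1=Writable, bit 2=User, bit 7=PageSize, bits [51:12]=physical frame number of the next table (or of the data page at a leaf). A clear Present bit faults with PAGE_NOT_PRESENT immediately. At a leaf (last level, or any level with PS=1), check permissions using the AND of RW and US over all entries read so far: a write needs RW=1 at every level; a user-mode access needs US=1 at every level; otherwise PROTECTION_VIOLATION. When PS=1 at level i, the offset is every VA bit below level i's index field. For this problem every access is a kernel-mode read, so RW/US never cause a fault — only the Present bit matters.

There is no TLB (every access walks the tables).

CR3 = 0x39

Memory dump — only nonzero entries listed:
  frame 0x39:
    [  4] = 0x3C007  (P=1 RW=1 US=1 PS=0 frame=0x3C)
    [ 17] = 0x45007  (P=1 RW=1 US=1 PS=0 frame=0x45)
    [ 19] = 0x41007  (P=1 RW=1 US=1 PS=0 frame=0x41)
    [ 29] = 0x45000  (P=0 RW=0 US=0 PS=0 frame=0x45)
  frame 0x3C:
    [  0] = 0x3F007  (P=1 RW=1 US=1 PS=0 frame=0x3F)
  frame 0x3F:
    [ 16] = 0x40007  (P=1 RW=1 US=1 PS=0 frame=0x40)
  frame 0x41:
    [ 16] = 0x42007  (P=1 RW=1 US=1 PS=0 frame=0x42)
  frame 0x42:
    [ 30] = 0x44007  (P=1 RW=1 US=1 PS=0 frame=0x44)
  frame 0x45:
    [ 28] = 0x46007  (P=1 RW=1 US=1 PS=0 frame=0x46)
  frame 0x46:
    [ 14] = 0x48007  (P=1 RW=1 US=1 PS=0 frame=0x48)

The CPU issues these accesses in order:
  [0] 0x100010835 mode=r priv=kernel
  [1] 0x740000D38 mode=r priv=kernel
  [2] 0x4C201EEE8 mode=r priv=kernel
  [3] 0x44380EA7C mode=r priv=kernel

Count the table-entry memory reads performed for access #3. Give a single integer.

Per-access translation:
#0 VA=0x100010835 (r,kernel):
  [0] read 0x39 idx=4: raw=0x3C007 flags P=1 W=1 U=1 S=0
  [1] read 0x3C idx=0: raw=0x3F007 flags P=1 W=1 U=1 S=0
  [2] read 0x3F idx=16: raw=0x40007 flags P=1 W=1 U=1 S=0
  → PA=0x40835  (3 entries read)
#1 VA=0x740000D38 (r,kernel):
  [0] read 0x39 idx=29: raw=0x45000 flags P=0 W=0 U=0 S=0
  ✗ PAGE_NOT_PRESENT  [1 reads]
#2 VA=0x4C201EEE8 (r,kernel):
  [0] read 0x39 idx=19: raw=0x41007 flags P=1 W=1 U=1 S=0
  [1] read 0x41 idx=16: raw=0x42007 flags P=1 W=1 U=1 S=0
  [2] read 0x42 idx=30: raw=0x44007 flags P=1 W=1 U=1 S=0
  → PA=0x44EE8  (3 entries read)
#3 VA=0x44380EA7C (r,kernel):
  [0] read 0x39 idx=17: raw=0x45007 flags P=1 W=1 U=1 S=0
  [1] read 0x45 idx=28: raw=0x46007 flags P=1 W=1 U=1 S=0
  [2] read 0x46 idx=14: raw=0x48007 flags P=1 W=1 U=1 S=0
  → PA=0x48A7C  (3 entries read)

Entries read for #3: 3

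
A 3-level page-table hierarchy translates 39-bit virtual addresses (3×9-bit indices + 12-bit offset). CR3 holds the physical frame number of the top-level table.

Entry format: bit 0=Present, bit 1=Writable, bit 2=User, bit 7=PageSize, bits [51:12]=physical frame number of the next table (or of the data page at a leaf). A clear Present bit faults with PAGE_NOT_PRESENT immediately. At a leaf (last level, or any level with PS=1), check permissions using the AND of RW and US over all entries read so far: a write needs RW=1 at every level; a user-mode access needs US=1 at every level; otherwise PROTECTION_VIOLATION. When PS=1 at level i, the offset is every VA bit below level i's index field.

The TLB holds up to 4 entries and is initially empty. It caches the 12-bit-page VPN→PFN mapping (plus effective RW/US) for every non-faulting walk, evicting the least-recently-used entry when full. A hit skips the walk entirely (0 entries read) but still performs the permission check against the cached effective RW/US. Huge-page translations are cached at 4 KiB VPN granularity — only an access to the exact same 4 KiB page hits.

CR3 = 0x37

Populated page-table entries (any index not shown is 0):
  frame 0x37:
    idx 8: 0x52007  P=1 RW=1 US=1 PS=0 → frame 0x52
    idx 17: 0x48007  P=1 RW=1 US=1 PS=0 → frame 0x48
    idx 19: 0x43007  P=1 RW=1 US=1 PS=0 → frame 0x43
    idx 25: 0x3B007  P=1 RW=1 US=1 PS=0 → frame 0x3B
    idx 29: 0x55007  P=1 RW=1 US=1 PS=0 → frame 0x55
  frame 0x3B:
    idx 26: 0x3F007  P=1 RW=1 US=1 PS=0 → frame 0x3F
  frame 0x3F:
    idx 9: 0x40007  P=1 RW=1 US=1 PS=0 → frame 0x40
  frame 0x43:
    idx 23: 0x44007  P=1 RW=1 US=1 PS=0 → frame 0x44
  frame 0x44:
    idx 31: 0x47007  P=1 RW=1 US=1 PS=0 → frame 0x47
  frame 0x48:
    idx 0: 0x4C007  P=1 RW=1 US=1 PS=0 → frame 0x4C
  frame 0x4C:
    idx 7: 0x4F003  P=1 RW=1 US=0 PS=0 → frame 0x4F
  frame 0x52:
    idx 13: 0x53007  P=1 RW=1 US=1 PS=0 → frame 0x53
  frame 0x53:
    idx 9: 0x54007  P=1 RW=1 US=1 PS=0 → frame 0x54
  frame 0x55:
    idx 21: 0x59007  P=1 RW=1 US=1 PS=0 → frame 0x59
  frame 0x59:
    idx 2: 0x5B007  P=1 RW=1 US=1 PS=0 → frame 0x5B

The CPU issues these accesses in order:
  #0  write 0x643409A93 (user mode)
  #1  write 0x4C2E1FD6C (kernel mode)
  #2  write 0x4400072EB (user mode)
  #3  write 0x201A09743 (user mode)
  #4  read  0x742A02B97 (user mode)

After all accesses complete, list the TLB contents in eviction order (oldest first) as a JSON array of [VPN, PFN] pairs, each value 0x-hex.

Trace:
#0 VA=0x643409A93 (w,user):
  L0 @0x37[25] → 0x3B007  P=1,RW=1,US=1,PS=0
  L1 @0x3B[26] → 0x3F007  P=1,RW=1,US=1,PS=0
  L2 @0x3F[9] → 0x40007  P=1,RW=1,US=1,PS=0
  ⇒ phys 0x40A93  [3 reads]
#1 VA=0x4C2E1FD6C (w,kernel):
  L0 @0x37[19] → 0x43007  P=1,RW=1,US=1,PS=0
  L1 @0x43[23] → 0x44007  P=1,RW=1,US=1,PS=0
  L2 @0x44[31] → 0x47007  P=1,RW=1,US=1,PS=0
  ⇒ phys 0x47D6C  [3 reads]
#2 VA=0x4400072EB (w,user):
  L0 @0x37[17] → 0x48007  P=1,RW=1,US=1,PS=0
  L1 @0x48[0] → 0x4C007  P=1,RW=1,US=1,PS=0
  L2 @0x4C[7] → 0x4F003  P=1,RW=1,US=0,PS=0
  → PROTECTION_VIOLATION  (3 entries read)
#3 VA=0x201A09743 (w,user):
  L0 @0x37[8] → 0x52007  P=1,RW=1,US=1,PS=0
  L1 @0x52[13] → 0x53007  P=1,RW=1,US=1,PS=0
  L2 @0x53[9] → 0x54007  P=1,RW=1,US=1,PS=0
  ⇒ phys 0x54743  [3 reads]
#4 VA=0x742A02B97 (r,user):
  L0 @0x37[29] → 0x55007  P=1,RW=1,US=1,PS=0
  L1 @0x55[21] → 0x59007  P=1,RW=1,US=1,PS=0
  L2 @0x59[2] → 0x5B007  P=1,RW=1,US=1,PS=0
  ⇒ phys 0x5BB97  [3 reads]

TLB: [["0x643409", "0x40"], ["0x4C2E1F", "0x47"], ["0x201A09", "0x54"], ["0x742A02", "0x5B"]]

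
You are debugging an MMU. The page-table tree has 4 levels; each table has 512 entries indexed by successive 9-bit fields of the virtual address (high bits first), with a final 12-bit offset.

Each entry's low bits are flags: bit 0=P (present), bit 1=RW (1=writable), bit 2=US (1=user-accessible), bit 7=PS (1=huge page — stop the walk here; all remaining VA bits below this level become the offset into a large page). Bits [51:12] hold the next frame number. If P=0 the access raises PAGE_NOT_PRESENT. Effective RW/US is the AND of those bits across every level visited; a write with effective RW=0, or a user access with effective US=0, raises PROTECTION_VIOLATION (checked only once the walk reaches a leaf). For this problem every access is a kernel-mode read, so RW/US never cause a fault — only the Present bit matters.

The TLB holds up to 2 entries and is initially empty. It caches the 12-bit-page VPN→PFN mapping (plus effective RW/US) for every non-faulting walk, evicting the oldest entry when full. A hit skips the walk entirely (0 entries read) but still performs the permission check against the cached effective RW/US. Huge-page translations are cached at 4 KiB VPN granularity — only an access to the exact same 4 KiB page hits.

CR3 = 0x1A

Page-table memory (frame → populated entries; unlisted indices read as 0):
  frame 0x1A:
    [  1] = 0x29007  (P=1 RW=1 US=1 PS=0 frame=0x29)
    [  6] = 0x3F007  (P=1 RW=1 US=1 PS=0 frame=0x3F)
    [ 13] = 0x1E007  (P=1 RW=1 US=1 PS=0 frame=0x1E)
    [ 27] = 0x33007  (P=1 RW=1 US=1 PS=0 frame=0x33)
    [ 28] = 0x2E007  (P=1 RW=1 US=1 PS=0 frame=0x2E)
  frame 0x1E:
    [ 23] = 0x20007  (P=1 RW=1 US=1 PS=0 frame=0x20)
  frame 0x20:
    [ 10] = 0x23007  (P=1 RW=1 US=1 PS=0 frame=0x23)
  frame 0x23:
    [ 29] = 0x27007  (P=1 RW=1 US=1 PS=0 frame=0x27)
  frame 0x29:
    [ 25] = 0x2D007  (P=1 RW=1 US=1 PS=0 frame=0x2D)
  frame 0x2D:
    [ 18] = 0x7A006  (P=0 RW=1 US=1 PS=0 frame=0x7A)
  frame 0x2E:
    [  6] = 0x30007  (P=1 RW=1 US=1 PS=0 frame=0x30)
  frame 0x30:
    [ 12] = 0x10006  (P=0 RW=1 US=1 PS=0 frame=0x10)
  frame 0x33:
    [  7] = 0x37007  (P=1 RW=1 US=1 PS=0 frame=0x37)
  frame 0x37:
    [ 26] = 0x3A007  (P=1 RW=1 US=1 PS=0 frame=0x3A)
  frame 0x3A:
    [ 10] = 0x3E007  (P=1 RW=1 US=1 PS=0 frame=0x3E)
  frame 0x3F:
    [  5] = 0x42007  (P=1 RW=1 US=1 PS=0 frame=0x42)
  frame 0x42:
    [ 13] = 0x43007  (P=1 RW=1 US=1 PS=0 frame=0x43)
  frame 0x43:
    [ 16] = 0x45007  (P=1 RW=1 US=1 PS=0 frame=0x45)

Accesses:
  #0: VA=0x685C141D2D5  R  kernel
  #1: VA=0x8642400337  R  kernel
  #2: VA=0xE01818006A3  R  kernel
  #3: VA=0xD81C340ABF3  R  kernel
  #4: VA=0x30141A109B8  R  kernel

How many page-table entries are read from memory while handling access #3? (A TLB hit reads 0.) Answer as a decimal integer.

Walk each access:
#0 VA=0x685C141D2D5 (r,kernel):
  [0] read 0x1A idx=13: raw=0x1E007 flags P=1 W=1 U=1 S=0
  [1] read 0x1E idx=23: raw=0x20007 flags P=1 W=1 U=1 S=0
  [2] read 0x20 idx=10: raw=0x23007 flags P=1 W=1 U=1 S=0
  [3] read 0x23 idx=29: raw=0x27007 flags P=1 W=1 U=1 S=0
  → PA=0x272D5  (4 entries read)
#1 VA=0x8642400337 (r,kernel):
  [0] read 0x1A idx=1: raw=0x29007 flags P=1 W=1 U=1 S=0
  [1] read 0x29 idx=25: raw=0x2D007 flags P=1 W=1 U=1 S=0
  [2] read 0x2D idx=18: raw=0x7A006 flags P=0 W=1 U=1 S=0
  → PAGE_NOT_PRESENT  (3 entries read)
#2 VA=0xE01818006A3 (r,kernel):
  [0] read 0x1A idx=28: raw=0x2E007 flags P=1 W=1 U=1 S=0
  [1] read 0x2E idx=6: raw=0x30007 flags P=1 W=1 U=1 S=0
  [2] read 0x30 idx=12: raw=0x10006 flags P=0 W=1 U=1 S=0
  → PAGE_NOT_PRESENT  (3 entries read)
#3 VA=0xD81C340ABF3 (r,kernel):
  [0] read 0x1A idx=27: raw=0x33007 flags P=1 W=1 U=1 S=0
  [1] read 0x33 idx=7: raw=0x37007 flags P=1 W=1 U=1 S=0
  [2] read 0x37 idx=26: raw=0x3A007 flags P=1 W=1 U=1 S=0
  [3] read 0x3A idx=10: raw=0x3E007 flags P=1 W=1 U=1 S=0
  → PA=0x3EBF3  (4 entries read)
#4 VA=0x30141A109B8 (r,kernel):
  [0] read 0x1A idx=6: raw=0x3F007 flags P=1 W=1 U=1 S=0
  [1] read 0x3F idx=5: raw=0x42007 flags P=1 W=1 U=1 S=0
  [2] read 0x42 idx=13: raw=0x43007 flags P=1 W=1 U=1 S=0
  [3] read 0x43 idx=16: raw=0x45007 flags P=1 W=1 U=1 S=0
  → PA=0x459B8  (4 entries read)

Entries read for #3: 4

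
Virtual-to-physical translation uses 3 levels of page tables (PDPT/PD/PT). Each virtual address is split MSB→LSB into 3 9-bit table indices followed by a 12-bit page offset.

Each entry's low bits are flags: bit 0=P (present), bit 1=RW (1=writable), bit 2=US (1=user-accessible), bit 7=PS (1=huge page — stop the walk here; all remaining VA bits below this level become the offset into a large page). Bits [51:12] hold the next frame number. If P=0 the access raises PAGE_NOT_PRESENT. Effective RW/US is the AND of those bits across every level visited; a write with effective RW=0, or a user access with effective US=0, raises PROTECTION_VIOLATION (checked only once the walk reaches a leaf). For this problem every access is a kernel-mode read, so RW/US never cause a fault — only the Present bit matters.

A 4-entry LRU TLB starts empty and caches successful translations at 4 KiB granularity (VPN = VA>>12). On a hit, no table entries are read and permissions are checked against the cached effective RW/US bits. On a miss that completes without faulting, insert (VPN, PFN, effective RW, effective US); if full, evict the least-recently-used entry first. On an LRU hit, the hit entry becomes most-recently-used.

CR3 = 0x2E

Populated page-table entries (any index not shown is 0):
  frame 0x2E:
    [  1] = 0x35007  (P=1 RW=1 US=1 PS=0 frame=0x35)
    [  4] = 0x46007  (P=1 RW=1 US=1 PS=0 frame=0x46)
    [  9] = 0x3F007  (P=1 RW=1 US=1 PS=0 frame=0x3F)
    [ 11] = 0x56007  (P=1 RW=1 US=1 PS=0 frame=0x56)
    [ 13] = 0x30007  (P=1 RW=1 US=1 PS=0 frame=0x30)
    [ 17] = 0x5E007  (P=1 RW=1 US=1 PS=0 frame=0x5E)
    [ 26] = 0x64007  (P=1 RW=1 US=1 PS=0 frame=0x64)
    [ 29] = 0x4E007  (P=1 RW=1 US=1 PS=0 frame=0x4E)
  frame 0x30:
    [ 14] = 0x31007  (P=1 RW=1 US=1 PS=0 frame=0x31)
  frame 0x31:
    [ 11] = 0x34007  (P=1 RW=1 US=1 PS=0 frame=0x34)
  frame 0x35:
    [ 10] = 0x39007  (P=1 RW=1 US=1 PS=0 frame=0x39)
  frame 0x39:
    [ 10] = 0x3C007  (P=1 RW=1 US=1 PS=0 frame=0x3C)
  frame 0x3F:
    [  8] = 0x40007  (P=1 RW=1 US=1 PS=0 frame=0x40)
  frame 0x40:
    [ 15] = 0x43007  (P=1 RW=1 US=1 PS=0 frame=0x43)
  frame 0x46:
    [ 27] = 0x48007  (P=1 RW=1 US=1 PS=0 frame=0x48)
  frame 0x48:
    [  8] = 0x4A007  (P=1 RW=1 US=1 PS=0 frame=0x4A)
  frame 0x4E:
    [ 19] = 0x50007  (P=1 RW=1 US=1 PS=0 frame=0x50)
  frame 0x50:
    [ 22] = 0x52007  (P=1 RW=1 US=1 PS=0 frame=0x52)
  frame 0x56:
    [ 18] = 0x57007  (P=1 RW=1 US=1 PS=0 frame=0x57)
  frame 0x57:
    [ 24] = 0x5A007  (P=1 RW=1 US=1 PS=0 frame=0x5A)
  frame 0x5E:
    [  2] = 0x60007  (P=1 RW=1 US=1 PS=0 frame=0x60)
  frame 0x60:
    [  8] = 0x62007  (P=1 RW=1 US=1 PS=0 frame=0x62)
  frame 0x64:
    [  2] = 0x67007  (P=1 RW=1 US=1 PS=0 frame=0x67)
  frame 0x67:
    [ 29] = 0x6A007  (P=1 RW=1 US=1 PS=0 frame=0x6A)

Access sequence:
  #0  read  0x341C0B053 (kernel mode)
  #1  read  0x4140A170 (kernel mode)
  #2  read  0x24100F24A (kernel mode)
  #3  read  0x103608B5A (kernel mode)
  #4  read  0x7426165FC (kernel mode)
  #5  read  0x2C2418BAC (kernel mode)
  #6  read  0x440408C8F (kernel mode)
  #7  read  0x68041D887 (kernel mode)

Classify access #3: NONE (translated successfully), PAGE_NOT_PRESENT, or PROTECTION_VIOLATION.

Walk each access:
#0 VA=0x341C0B053 (r,kernel):
  lvl0: tbl 0x2E, slot 13 ⇒ 0x30007 (P1/RW1/US1/PS0)
  lvl1: tbl 0x30, slot 14 ⇒ 0x31007 (P1/RW1/US1/PS0)
  lvl2: tbl 0x31, slot 11 ⇒ 0x34007 (P1/RW1/US1/PS0)
  → PA=0x34053  (3 entries read)
#1 VA=0x4140A170 (r,kernel):
  lvl0: tbl 0x2E, slot 1 ⇒ 0x35007 (P1/RW1/US1/PS0)
  lvl1: tbl 0x35, slot 10 ⇒ 0x39007 (P1/RW1/US1/PS0)
  lvl2: tbl 0x39, slot 10 ⇒ 0x3C007 (P1/RW1/US1/PS0)
  → PA=0x3C170  (3 entries read)
#2 VA=0x24100F24A (r,kernel):
  lvl0: tbl 0x2E, slot 9 ⇒ 0x3F007 (P1/RW1/US1/PS0)
  lvl1: tbl 0x3F, slot 8 ⇒ 0x40007 (P1/RW1/US1/PS0)
  lvl2: tbl 0x40, slot 15 ⇒ 0x43007 (P1/RW1/US1/PS0)
  → PA=0x4324A  (3 entries read)
#3 VA=0x103608B5A (r,kernel):
  lvl0: tbl 0x2E, slot 4 ⇒ 0x46007 (P1/RW1/US1/PS0)
  lvl1: tbl 0x46, slot 27 ⇒ 0x48007 (P1/RW1/US1/PS0)
  lvl2: tbl 0x48, slot 8 ⇒ 0x4A007 (P1/RW1/US1/PS0)
  → PA=0x4AB5A  (3 entries read)
#4 VA=0x7426165FC (r,kernel):
  lvl0: tbl 0x2E, slot 29 ⇒ 0x4E007 (P1/RW1/US1/PS0)
  lvl1: tbl 0x4E, slot 19 ⇒ 0x50007 (P1/RW1/US1/PS0)
  lvl2: tbl 0x50, slot 22 ⇒ 0x52007 (P1/RW1/US1/PS0)
  → PA=0x525FC  (3 entries read)
#5 VA=0x2C2418BAC (r,kernel):
  lvl0: tbl 0x2E, slot 11 ⇒ 0x56007 (P1/RW1/US1/PS0)
  lvl1: tbl 0x56, slot 18 ⇒ 0x57007 (P1/RW1/US1/PS0)
  lvl2: tbl 0x57, slot 24 ⇒ 0x5A007 (P1/RW1/US1/PS0)
  → PA=0x5ABAC  (3 entries read)
#6 VA=0x440408C8F (r,kernel):
  lvl0: tbl 0x2E, slot 17 ⇒ 0x5E007 (P1/RW1/US1/PS0)
  lvl1: tbl 0x5E, slot 2 ⇒ 0x60007 (P1/RW1/US1/PS0)
  lvl2: tbl 0x60, slot 8 ⇒ 0x62007 (P1/RW1/US1/PS0)
  → PA=0x62C8F  (3 entries read)
#7 VA=0x68041D887 (r,kernel):
  lvl0: tbl 0x2E, slot 26 ⇒ 0x64007 (P1/RW1/US1/PS0)
  lvl1: tbl 0x64, slot 2 ⇒ 0x67007 (P1/RW1/US1/PS0)
  lvl2: tbl 0x67, slot 29 ⇒ 0x6A007 (P1/RW1/US1/PS0)
  → PA=0x6A887  (3 entries read)

Access #3 fault: NONE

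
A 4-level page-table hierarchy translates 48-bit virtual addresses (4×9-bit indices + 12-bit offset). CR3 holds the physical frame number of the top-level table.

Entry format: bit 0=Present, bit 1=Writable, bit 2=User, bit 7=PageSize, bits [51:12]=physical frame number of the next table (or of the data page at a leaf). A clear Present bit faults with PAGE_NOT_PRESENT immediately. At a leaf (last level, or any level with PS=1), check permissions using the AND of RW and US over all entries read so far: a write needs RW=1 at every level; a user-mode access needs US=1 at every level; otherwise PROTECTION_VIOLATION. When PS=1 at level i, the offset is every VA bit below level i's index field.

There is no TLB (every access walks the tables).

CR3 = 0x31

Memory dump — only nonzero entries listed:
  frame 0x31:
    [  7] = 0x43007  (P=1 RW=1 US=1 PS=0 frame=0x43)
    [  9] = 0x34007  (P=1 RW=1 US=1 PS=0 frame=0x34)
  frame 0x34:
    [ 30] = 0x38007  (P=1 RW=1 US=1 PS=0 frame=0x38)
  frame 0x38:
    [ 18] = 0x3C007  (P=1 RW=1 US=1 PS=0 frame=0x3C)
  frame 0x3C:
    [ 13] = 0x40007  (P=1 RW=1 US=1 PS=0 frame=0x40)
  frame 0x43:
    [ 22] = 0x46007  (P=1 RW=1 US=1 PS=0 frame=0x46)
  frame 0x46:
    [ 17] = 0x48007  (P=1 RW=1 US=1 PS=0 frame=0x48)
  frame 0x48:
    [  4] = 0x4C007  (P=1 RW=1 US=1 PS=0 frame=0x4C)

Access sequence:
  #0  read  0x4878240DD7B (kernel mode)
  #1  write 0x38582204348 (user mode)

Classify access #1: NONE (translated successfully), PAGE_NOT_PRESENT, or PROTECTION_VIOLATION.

Trace:
#0 VA=0x4878240DD7B (r,kernel):
  lvl0: tbl 0x31, slot 9 ⇒ 0x34007 (P1/RW1/US1/PS0)
  lvl1: tbl 0x34, slot 30 ⇒ 0x38007 (P1/RW1/US1/PS0)
  lvl2: tbl 0x38, slot 18 ⇒ 0x3C007 (P1/RW1/US1/PS0)
  lvl3: tbl 0x3C, slot 13 ⇒ 0x40007 (P1/RW1/US1/PS0)
  → PA=0x40D7B  (4 entries read)
#1 VA=0x38582204348 (w,user):
  lvl0: tbl 0x31, slot 7 ⇒ 0x43007 (P1/RW1/US1/PS0)
  lvl1: tbl 0x43, slot 22 ⇒ 0x46007 (P1/RW1/US1/PS0)
  lvl2: tbl 0x46, slot 17 ⇒ 0x48007 (P1/RW1/US1/PS0)
  lvl3: tbl 0x48, slot 4 ⇒ 0x4C007 (P1/RW1/US1/PS0)
  → PA=0x4C348  (4 entries read)

Access #1 fault: NONE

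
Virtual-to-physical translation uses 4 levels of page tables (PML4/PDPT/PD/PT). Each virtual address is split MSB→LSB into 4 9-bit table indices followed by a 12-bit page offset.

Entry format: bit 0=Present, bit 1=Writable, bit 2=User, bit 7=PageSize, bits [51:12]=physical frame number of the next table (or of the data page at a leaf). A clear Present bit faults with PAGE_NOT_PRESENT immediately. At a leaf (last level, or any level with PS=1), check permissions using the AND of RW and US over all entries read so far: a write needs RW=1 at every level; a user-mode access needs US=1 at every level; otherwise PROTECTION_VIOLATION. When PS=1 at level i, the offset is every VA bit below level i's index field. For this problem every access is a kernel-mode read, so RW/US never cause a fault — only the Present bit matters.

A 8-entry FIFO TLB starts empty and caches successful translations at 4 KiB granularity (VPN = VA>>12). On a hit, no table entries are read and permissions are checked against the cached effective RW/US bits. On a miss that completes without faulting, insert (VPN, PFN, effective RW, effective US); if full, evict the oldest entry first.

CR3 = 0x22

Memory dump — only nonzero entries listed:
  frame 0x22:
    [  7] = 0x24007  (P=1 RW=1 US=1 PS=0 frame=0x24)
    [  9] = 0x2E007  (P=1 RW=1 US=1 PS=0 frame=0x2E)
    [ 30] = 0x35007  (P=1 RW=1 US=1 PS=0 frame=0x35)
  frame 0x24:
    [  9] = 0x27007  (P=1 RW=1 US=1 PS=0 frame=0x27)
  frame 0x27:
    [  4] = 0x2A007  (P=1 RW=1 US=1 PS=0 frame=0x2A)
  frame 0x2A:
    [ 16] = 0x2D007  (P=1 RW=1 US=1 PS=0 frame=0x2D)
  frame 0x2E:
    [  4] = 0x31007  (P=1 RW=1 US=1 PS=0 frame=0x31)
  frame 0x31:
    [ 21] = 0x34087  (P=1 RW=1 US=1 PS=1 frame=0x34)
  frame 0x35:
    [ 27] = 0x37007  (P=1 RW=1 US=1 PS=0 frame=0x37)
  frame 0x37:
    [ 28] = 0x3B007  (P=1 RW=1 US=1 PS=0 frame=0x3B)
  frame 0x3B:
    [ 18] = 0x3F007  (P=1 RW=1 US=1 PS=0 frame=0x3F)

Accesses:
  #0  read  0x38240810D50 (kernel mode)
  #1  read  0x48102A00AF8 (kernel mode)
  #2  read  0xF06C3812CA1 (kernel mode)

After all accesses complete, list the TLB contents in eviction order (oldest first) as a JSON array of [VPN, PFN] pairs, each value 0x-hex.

Walk each access:
#0 VA=0x38240810D50 (r,kernel):
  [0] read 0x22 idx=7: raw=0x24007 flags P=1 W=1 U=1 S=0
  [1] read 0x24 idx=9: raw=0x27007 flags P=1 W=1 U=1 S=0
  [2] read 0x27 idx=4: raw=0x2A007 flags P=1 W=1 U=1 S=0
  [3] read 0x2A idx=16: raw=0x2D007 flags P=1 W=1 U=1 S=0
  ⇒ phys 0x2DD50  [4 reads]
#1 VA=0x48102A00AF8 (r,kernel):
  [0] read 0x22 idx=9: raw=0x2E007 flags P=1 W=1 U=1 S=0
  [1] read 0x2E idx=4: raw=0x31007 flags P=1 W=1 U=1 S=0
  [2] read 0x31 idx=21: raw=0x34087 flags P=1 W=1 U=1 S=1
  ⇒ phys 0x34AF8 (huge @L2)  [3 reads]
#2 VA=0xF06C3812CA1 (r,kernel):
  [0] read 0x22 idx=30: raw=0x35007 flags P=1 W=1 U=1 S=0
  [1] read 0x35 idx=27: raw=0x37007 flags P=1 W=1 U=1 S=0
  [2] read 0x37 idx=28: raw=0x3B007 flags P=1 W=1 U=1 S=0
  [3] read 0x3B idx=18: raw=0x3F007 flags P=1 W=1 U=1 S=0
  ⇒ phys 0x3FCA1  [4 reads]

TLB: [["0x38240810", "0x2D"], ["0x48102A00", "0x34"], ["0xF06C3812", "0x3F"]]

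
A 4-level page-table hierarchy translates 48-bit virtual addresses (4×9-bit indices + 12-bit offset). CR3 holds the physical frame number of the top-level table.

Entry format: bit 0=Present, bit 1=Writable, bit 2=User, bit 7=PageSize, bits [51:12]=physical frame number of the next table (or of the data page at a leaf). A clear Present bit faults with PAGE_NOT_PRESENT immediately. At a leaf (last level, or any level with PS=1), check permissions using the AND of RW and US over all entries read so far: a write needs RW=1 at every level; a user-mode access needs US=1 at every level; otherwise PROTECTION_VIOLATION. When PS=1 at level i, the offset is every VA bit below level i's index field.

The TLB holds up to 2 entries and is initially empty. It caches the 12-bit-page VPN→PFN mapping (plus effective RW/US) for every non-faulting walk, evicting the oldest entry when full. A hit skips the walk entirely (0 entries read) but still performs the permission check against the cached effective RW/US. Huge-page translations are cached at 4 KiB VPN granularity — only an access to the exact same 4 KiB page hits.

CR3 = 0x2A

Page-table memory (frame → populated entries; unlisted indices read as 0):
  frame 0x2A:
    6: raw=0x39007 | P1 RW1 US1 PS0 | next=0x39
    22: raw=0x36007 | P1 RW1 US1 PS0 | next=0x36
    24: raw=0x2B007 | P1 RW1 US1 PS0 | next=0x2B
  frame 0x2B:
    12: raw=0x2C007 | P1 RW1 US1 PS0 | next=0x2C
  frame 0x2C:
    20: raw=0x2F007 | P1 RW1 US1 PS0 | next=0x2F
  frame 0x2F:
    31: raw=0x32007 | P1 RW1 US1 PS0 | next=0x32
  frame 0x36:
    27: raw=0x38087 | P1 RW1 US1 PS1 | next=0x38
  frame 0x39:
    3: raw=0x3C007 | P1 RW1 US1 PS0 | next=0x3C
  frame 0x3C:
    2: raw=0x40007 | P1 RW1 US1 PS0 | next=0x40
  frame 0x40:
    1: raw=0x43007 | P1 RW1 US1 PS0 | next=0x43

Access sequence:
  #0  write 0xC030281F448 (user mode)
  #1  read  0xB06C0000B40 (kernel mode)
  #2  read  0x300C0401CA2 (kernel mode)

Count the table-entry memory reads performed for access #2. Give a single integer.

Trace:
#0 VA=0xC030281F448 (w,user):
  L0 @0x2A[24] → 0x2B007  P=1,RW=1,US=1,PS=0
  L1 @0x2B[12] → 0x2C007  P=1,RW=1,US=1,PS=0
  L2 @0x2C[20] → 0x2F007  P=1,RW=1,US=1,PS=0
  L3 @0x2F[31] → 0x32007  P=1,RW=1,US=1,PS=0
  ✓ 0x32448  — 4 lookups
#1 VA=0xB06C0000B40 (r,kernel):
  L0 @0x2A[22] → 0x36007  P=1,RW=1,US=1,PS=0
  L1 @0x36[27] → 0x38087  P=1,RW=1,US=1,PS=1
  ✓ 0x38B40 (huge @L1)  — 2 lookups
#2 VA=0x300C0401CA2 (r,kernel):
  L0 @0x2A[6] → 0x39007  P=1,RW=1,US=1,PS=0
  L1 @0x39[3] → 0x3C007  P=1,RW=1,US=1,PS=0
  L2 @0x3C[2] → 0x40007  P=1,RW=1,US=1,PS=0
  L3 @0x40[1] → 0x43007  P=1,RW=1,US=1,PS=0
  ✓ 0x43CA2  — 4 lookups

Entries read for #2: 4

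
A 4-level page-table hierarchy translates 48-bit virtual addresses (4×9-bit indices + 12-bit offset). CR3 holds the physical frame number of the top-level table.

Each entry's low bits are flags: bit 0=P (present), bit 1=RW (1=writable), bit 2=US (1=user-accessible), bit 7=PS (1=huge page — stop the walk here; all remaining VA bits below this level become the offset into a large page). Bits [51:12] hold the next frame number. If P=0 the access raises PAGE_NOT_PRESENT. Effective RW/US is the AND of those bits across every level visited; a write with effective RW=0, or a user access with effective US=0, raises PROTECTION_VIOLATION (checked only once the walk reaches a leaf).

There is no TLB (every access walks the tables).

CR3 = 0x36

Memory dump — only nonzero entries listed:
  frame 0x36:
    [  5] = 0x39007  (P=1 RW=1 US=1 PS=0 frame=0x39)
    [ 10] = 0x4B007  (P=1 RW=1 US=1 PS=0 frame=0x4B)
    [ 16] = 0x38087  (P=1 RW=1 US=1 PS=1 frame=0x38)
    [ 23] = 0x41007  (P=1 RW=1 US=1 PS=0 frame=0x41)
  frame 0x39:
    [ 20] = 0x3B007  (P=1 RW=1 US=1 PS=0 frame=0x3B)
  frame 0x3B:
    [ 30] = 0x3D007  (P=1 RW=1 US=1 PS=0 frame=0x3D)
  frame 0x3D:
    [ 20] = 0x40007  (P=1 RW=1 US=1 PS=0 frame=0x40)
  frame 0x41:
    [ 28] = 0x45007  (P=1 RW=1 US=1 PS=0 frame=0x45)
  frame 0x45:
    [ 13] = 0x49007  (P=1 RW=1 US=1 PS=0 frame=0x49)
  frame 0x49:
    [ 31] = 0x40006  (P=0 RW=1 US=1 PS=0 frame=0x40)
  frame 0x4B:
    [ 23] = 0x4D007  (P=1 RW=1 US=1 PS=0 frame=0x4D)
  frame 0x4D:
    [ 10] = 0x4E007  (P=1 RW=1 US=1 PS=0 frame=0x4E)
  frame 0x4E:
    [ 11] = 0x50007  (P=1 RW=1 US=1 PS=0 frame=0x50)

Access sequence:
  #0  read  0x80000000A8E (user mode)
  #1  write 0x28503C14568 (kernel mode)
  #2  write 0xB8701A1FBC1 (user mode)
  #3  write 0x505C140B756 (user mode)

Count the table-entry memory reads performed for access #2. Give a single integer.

Per-access translation:
#0 VA=0x80000000A8E (r,user):
  L0: frame=0x36 idx=16 entry=0x38087 [P=1 RW=1 US=1 PS=1]
  → PA=0x38A8E (huge @L0)  (1 entries read)
#1 VA=0x28503C14568 (w,kernel):
  L0: frame=0x36 idx=5 entry=0x39007 [P=1 RW=1 US=1 PS=0]
  L1: frame=0x39 idx=20 entry=0x3B007 [P=1 RW=1 US=1 PS=0]
  L2: frame=0x3B idx=30 entry=0x3D007 [P=1 RW=1 US=1 PS=0]
  L3: frame=0x3D idx=20 entry=0x40007 [P=1 RW=1 US=1 PS=0]
  → PA=0x40568  (4 entries read)
#2 VA=0xB8701A1FBC1 (w,user):
  L0: frame=0x36 idx=23 entry=0x41007 [P=1 RW=1 US=1 PS=0]
  L1: frame=0x41 idx=28 entry=0x45007 [P=1 RW=1 US=1 PS=0]
  L2: frame=0x45 idx=13 entry=0x49007 [P=1 RW=1 US=1 PS=0]
  L3: frame=0x49 idx=31 entry=0x40006 [P=0 RW=1 US=1 PS=0]
  ✗ PAGE_NOT_PRESENT  [4 reads]
#3 VA=0x505C140B756 (w,user):
  L0: frame=0x36 idx=10 entry=0x4B007 [P=1 RW=1 US=1 PS=0]
  L1: frame=0x4B idx=23 entry=0x4D007 [P=1 RW=1 US=1 PS=0]
  L2: frame=0x4D idx=10 entry=0x4E007 [P=1 RW=1 US=1 PS=0]
  L3: frame=0x4E idx=11 entry=0x50007 [P=1 RW=1 US=1 PS=0]
  → PA=0x50756  (4 entries read)

Entries read for #2: 4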